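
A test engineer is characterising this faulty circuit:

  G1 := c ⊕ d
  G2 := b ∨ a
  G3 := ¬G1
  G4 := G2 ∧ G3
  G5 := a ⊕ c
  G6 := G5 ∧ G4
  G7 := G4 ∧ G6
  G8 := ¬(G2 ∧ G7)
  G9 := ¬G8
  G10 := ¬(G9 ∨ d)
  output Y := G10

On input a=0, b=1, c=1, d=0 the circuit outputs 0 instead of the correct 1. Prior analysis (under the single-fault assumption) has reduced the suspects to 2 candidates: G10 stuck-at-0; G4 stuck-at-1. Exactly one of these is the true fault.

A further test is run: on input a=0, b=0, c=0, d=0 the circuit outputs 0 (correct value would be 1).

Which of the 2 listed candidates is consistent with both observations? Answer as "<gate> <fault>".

Evaluate each candidate on input a=0, b=0, c=0, d=0:
  G10 stuck-at-0: G1=0, G2=0, G3=1, G4=0, G5=0, G6=0, G7=0, G8=1, G9=0, G10=0 [stuck-at-0] → 0 — matches
  G4 stuck-at-1: G1=0, G2=0, G3=1, G4=1 [stuck-at-1], G5=0, G6=0, G7=0, G8=1, G9=0, G10=1 → 1 — eliminated
Only G10 stuck-at-0 reproduces the observed 0.

G10 stuck-at-0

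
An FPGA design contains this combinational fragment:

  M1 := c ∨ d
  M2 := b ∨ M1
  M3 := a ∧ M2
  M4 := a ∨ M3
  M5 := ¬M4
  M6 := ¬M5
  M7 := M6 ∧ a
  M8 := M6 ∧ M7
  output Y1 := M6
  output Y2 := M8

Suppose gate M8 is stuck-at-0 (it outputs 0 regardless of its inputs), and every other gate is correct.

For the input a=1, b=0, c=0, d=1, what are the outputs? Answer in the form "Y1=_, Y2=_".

Propagate with M8 forced: M1=1, M2=1, M3=1, M4=1, M5=0, M6=1, M7=1, M8=0 [stuck-at-0].
So the outputs are Y1=1, Y2=0. (Without the fault they would be Y1=1, Y2=1.)

Y1=1, Y2=0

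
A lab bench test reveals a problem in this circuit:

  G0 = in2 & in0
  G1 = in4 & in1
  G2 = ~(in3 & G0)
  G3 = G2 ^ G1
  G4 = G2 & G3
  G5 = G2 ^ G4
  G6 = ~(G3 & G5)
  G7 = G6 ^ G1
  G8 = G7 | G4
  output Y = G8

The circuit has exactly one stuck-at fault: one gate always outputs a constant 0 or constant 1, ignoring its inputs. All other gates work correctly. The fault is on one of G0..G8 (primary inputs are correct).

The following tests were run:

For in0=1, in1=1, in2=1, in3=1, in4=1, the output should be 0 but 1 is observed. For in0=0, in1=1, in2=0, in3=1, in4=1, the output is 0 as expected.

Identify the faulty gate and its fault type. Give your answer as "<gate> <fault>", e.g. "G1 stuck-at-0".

Fault-free values for test 1 (in0=1, in1=1, in2=1, in3=1, in4=1): G0=1, G1=1, G2=0, G3=1, G4=0, G5=0, G6=1, G7=0, G8=0, giving Y=0. Observed 1.
Test 1: faults giving observed 1 are {G1 stuck-at-0, G4 stuck-at-1, G5 stuck-at-1, G6 stuck-at-0, G7 stuck-at-1, G8 stuck-at-1}.
Test 2 (in0=0, in1=1, in2=0, in3=1, in4=1): fault-free G0=0, G1=1, G2=1, G3=0, G4=0, G5=1, G6=1, G7=0, G8=0 → 0; observed 0. Eliminates G1 stuck-at-0, G4 stuck-at-1, G6 stuck-at-0, G7 stuck-at-1, G8 stuck-at-1.
Only G5 stuck-at-1 is consistent with every test.

G5 stuck-at-1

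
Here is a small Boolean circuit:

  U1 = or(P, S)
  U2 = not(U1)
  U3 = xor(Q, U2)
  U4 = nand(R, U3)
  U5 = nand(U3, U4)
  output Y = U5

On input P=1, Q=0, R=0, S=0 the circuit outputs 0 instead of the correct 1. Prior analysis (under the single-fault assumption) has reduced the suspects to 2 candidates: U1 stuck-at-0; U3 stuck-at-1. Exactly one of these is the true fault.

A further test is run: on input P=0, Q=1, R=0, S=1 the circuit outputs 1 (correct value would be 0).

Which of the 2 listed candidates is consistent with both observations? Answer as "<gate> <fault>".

Evaluate each candidate on input P=0, Q=1, R=0, S=1:
  U1 stuck-at-0: U1=0 [stuck-at-0], U2=1, U3=0, U4=1, U5=1 → 1 — matches
  U3 stuck-at-1: U1=1, U2=0, U3=1 [stuck-at-1], U4=1, U5=0 → 0 — eliminated
Only U1 stuck-at-0 reproduces the observed 1.

U1 stuck-at-0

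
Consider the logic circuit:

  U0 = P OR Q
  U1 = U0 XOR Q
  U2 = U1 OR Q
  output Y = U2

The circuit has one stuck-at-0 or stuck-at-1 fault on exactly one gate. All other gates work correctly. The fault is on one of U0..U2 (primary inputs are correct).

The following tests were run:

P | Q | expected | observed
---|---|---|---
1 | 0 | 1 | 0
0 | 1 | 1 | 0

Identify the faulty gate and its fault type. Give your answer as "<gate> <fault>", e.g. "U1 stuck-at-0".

Fault-free values for test 1 (P=1, Q=0): U0=1, U1=1, U2=1, giving Y=1. Observed 0.
Test 1: faults giving observed 0 are {U0 stuck-at-0, U1 stuck-at-0, U2 stuck-at-0}.
Test 2 (P=0, Q=1): fault-free U0=1, U1=0, U2=1 → 1; observed 0. Eliminates U0 stuck-at-0, U1 stuck-at-0.
Only U2 stuck-at-0 is consistent with every test.

U2 stuck-at-0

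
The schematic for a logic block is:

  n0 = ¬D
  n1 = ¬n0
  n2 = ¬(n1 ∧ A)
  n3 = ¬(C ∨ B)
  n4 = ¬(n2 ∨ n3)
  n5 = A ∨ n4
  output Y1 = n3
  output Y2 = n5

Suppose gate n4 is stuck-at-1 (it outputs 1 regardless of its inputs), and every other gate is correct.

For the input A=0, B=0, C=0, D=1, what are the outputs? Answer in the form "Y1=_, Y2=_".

Propagate with n4 forced: n0=0, n1=1, n2=1, n3=1, n4=1 [stuck-at-1], n5=1.
So the outputs are Y1=1, Y2=1. (Without the fault they would be Y1=1, Y2=0.)

Y1=1, Y2=1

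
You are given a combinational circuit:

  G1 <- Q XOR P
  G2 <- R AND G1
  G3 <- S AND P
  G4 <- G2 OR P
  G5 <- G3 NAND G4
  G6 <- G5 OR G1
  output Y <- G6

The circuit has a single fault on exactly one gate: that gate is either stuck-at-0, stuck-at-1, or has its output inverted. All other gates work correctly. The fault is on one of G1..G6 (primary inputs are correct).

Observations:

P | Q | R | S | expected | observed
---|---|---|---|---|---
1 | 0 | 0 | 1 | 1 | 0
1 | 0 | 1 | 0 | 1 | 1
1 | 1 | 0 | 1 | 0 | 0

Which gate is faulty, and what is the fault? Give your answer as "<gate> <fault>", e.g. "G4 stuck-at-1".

Fault-free values for test 1 (P=1, Q=0, R=0, S=1): G1=1, G2=0, G3=1, G4=1, G5=0, G6=1, giving Y=1. Observed 0.
Test 1: faults giving observed 0 are {G1 stuck-at-0, G1 inverted output, G6 stuck-at-0, G6 inverted output}.
Test 2 (P=1, Q=0, R=1, S=0): fault-free G1=1, G2=1, G3=0, G4=1, G5=1, G6=1 → 1; observed 1. Eliminates G6 stuck-at-0, G6 inverted output.
Test 3 (P=1, Q=1, R=0, S=1): fault-free G1=0, G2=0, G3=1, G4=1, G5=0, G6=0 → 0; observed 0. Eliminates G1 inverted output.
Only G1 stuck-at-0 is consistent with every test.

G1 stuck-at-0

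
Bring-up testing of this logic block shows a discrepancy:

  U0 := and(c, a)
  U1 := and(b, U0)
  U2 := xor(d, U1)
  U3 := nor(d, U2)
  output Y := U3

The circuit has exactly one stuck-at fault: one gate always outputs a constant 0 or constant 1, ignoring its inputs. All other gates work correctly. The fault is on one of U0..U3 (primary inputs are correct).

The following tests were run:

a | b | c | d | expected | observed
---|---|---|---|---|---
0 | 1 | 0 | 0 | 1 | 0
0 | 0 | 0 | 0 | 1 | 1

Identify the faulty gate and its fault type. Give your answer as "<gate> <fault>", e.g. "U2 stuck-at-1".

Fault-free values for test 1 (a=0, b=1, c=0, d=0): U0=0, U1=0, U2=0, U3=1, giving Y=1. Observed 0.
Test 1: faults giving observed 0 are {U0 stuck-at-1, U1 stuck-at-1, U2 stuck-at-1, U3 stuck-at-0}.
Test 2 (a=0, b=0, c=0, d=0): fault-free U0=0, U1=0, U2=0, U3=1 → 1; observed 1. Eliminates U1 stuck-at-1, U2 stuck-at-1, U3 stuck-at-0.
Only U0 stuck-at-1 is consistent with every test.

U0 stuck-at-1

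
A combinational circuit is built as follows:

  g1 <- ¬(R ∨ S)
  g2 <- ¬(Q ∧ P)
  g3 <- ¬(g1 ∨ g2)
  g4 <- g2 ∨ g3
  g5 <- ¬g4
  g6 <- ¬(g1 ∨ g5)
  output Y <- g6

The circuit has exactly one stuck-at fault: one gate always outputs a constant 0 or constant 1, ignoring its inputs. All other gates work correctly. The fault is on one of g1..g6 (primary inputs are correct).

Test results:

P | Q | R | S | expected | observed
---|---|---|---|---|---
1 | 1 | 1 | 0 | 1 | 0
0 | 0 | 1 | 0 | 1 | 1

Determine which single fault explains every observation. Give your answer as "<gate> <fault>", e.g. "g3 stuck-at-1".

Fault-free values for test 1 (P=1, Q=1, R=1, S=0): g1=0, g2=0, g3=1, g4=1, g5=0, g6=1, giving Y=1. Observed 0.
Test 1: faults giving observed 0 are {g1 stuck-at-1, g3 stuck-at-0, g4 stuck-at-0, g5 stuck-at-1, g6 stuck-at-0}.
Test 2 (P=0, Q=0, R=1, S=0): fault-free g1=0, g2=1, g3=0, g4=1, g5=0, g6=1 → 1; observed 1. Eliminates g1 stuck-at-1, g4 stuck-at-0, g5 stuck-at-1, g6 stuck-at-0.
Only g3 stuck-at-0 is consistent with every test.

g3 stuck-at-0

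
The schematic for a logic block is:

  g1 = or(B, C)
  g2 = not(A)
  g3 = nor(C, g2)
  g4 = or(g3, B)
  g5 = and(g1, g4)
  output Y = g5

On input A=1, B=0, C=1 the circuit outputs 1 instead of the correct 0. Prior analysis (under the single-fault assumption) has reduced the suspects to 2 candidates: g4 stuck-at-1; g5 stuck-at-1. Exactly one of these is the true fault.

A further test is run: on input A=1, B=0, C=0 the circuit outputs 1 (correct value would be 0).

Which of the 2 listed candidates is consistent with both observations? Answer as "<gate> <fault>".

g5 stuck-at-1

Evaluate each candidate on input A=1, B=0, C=0:
  g4 stuck-at-1: g1=0, g2=0, g3=1, g4=1 [stuck-at-1], g5=0 → 0 — eliminated
  g5 stuck-at-1: g1=0, g2=0, g3=1, g4=1, g5=1 [stuck-at-1] → 1 — matches
Only g5 stuck-at-1 reproduces the observed 1.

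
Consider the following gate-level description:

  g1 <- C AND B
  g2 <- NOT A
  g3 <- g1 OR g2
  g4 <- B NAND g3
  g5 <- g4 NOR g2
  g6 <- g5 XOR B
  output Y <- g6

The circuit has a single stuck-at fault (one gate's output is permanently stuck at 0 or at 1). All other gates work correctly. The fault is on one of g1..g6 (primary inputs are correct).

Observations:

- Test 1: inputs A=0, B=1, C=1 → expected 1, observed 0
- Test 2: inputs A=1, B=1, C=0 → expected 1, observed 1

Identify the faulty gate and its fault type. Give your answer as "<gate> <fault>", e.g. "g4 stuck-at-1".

Fault-free values for test 1 (A=0, B=1, C=1): g1=1, g2=1, g3=1, g4=0, g5=0, g6=1, giving Y=1. Observed 0.
Test 1: faults giving observed 0 are {g2 stuck-at-0, g5 stuck-at-1, g6 stuck-at-0}.
Test 2 (A=1, B=1, C=0): fault-free g1=0, g2=0, g3=0, g4=1, g5=0, g6=1 → 1; observed 1. Eliminates g5 stuck-at-1, g6 stuck-at-0.
Only g2 stuck-at-0 is consistent with every test.

g2 stuck-at-0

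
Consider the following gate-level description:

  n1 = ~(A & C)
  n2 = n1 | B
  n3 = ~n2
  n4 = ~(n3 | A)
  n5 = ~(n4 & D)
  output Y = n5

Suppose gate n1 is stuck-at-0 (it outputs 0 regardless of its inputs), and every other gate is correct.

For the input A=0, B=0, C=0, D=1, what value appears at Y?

1

Propagate with n1 forced: n1=0 [stuck-at-0], n2=0, n3=1, n4=0, n5=1.
So Y = 1. (Without the fault it would be 0.)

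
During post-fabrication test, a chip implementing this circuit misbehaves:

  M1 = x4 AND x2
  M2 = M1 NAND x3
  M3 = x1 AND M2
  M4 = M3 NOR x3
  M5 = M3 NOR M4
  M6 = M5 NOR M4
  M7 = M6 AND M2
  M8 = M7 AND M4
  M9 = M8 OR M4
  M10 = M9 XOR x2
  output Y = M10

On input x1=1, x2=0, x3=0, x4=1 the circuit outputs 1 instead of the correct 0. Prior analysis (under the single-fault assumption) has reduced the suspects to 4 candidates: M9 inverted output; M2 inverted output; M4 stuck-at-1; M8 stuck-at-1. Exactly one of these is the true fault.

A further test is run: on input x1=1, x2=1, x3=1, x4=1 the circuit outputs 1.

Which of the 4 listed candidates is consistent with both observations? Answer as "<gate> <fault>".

Evaluate each candidate on input x1=1, x2=1, x3=1, x4=1:
  M9 inverted output: M1=1, M2=0, M3=0, M4=0, M5=1, M6=0, M7=0, M8=0, M9=1 [inverted output], M10=0 → 0 — eliminated
  M2 inverted output: M1=1, M2=1 [inverted output], M3=1, M4=0, M5=0, M6=1, M7=1, M8=0, M9=0, M10=1 → 1 — matches
  M4 stuck-at-1: M1=1, M2=0, M3=0, M4=1 [stuck-at-1], M5=0, M6=0, M7=0, M8=0, M9=1, M10=0 → 0 — eliminated
  M8 stuck-at-1: M1=1, M2=0, M3=0, M4=0, M5=1, M6=0, M7=0, M8=1 [stuck-at-1], M9=1, M10=0 → 0 — eliminated
Only M2 inverted output reproduces the observed 1.

M2 inverted output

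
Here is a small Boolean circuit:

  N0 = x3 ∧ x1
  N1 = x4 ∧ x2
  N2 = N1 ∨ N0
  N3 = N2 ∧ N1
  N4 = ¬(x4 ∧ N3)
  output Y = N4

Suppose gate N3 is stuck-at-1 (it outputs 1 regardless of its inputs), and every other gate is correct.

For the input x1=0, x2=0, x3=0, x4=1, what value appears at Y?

0

Propagate with N3 forced: N0=0, N1=0, N2=0, N3=1 [stuck-at-1], N4=0.
So Y = 0. (Without the fault it would be 1.)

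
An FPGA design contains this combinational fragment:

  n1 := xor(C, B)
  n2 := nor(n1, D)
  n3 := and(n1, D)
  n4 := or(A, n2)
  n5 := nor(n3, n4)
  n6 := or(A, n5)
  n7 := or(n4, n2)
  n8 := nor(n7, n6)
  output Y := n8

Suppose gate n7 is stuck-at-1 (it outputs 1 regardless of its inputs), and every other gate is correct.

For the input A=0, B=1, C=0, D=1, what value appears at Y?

0

Propagate with n7 forced: n1=1, n2=0, n3=1, n4=0, n5=0, n6=0, n7=1 [stuck-at-1], n8=0.
So Y = 0. (Without the fault it would be 1.)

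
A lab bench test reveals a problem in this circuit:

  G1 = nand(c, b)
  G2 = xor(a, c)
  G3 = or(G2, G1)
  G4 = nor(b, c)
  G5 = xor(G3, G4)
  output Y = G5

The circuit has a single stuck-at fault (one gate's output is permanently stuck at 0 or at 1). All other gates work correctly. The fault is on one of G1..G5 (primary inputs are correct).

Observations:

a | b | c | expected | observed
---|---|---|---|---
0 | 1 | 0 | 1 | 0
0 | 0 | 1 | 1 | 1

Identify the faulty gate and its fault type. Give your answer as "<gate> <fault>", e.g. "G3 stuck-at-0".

G1 stuck-at-0

Fault-free values for test 1 (a=0, b=1, c=0): G1=1, G2=0, G3=1, G4=0, G5=1, giving Y=1. Observed 0.
Test 1: faults giving observed 0 are {G1 stuck-at-0, G3 stuck-at-0, G4 stuck-at-1, G5 stuck-at-0}.
Test 2 (a=0, b=0, c=1): fault-free G1=1, G2=1, G3=1, G4=0, G5=1 → 1; observed 1. Eliminates G3 stuck-at-0, G4 stuck-at-1, G5 stuck-at-0.
Only G1 stuck-at-0 is consistent with every test.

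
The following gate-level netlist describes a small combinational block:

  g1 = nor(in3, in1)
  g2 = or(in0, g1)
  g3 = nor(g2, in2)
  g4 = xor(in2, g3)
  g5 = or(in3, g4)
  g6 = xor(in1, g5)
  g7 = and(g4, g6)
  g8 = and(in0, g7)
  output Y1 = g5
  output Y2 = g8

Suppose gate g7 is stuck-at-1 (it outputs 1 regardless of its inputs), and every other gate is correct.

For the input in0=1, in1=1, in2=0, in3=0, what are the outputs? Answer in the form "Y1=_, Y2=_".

Y1=0, Y2=1

Propagate with g7 forced: g1=0, g2=1, g3=0, g4=0, g5=0, g6=1, g7=1 [stuck-at-1], g8=1.
So the outputs are Y1=0, Y2=1. (Without the fault they would be Y1=0, Y2=0.)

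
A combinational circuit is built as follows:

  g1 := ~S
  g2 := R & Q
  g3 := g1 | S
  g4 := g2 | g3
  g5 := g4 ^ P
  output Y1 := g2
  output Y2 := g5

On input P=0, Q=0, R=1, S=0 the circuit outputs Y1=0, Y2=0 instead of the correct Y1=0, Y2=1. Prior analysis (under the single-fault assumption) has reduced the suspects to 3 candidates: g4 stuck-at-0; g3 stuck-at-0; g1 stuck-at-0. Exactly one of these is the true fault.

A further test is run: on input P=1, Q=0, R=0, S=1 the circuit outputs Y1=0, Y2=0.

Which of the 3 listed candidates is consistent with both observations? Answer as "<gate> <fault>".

Evaluate each candidate on input P=1, Q=0, R=0, S=1:
  g4 stuck-at-0: g1=0, g2=0, g3=1, g4=0 [stuck-at-0], g5=1 → Y1=0, Y2=1 — eliminated
  g3 stuck-at-0: g1=0, g2=0, g3=0 [stuck-at-0], g4=0, g5=1 → Y1=0, Y2=1 — eliminated
  g1 stuck-at-0: g1=0 [stuck-at-0], g2=0, g3=1, g4=1, g5=0 → Y1=0, Y2=0 — matches
Only g1 stuck-at-0 reproduces the observed Y1=0, Y2=0.

g1 stuck-at-0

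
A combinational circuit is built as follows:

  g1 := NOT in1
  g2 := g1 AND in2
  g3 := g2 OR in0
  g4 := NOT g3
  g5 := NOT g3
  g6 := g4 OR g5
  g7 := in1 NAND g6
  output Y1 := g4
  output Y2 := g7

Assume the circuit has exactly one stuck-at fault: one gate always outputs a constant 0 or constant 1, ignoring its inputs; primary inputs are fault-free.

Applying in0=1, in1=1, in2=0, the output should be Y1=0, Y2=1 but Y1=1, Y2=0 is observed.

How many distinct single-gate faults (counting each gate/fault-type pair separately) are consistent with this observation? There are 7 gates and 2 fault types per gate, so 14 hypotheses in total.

Fault-free: g1=0, g2=0, g3=1, g4=0, g5=0, g6=0, g7=1 → Y1=0, Y2=1. Observed Y1=1, Y2=0.
  g1 stuck-at-0: output Y1=0, Y2=1 ✗
  g1 stuck-at-1: output Y1=0, Y2=1 ✗
  g2 stuck-at-0: output Y1=0, Y2=1 ✗
  g2 stuck-at-1: output Y1=0, Y2=1 ✗
  g3 stuck-at-0: output Y1=1, Y2=0 ✓
  g3 stuck-at-1: output Y1=0, Y2=1 ✗
  g4 stuck-at-0: output Y1=0, Y2=1 ✗
  g4 stuck-at-1: output Y1=1, Y2=0 ✓
  g5 stuck-at-0: output Y1=0, Y2=1 ✗
  g5 stuck-at-1: output Y1=0, Y2=0 ✗
  g6 stuck-at-0: output Y1=0, Y2=1 ✗
  g6 stuck-at-1: output Y1=0, Y2=0 ✗
  g7 stuck-at-0: output Y1=0, Y2=0 ✗
  g7 stuck-at-1: output Y1=0, Y2=1 ✗
Consistent faults: {g3 stuck-at-0, g4 stuck-at-1} — 2 in all.

2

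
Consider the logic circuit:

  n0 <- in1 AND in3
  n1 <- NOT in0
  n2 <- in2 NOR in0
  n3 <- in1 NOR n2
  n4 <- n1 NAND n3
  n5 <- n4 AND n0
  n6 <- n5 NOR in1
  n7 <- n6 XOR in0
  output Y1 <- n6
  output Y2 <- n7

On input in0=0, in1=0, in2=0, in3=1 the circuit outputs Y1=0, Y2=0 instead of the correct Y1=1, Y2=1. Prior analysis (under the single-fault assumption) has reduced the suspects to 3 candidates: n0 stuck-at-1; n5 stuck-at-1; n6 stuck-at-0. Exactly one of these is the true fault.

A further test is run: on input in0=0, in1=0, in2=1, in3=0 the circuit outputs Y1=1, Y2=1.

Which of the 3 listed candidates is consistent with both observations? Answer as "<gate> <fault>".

Evaluate each candidate on input in0=0, in1=0, in2=1, in3=0:
  n0 stuck-at-1: n0=1 [stuck-at-1], n1=1, n2=0, n3=1, n4=0, n5=0, n6=1, n7=1 → Y1=1, Y2=1 — matches
  n5 stuck-at-1: n0=0, n1=1, n2=0, n3=1, n4=0, n5=1 [stuck-at-1], n6=0, n7=0 → Y1=0, Y2=0 — eliminated
  n6 stuck-at-0: n0=0, n1=1, n2=0, n3=1, n4=0, n5=0, n6=0 [stuck-at-0], n7=0 → Y1=0, Y2=0 — eliminated
Only n0 stuck-at-1 reproduces the observed Y1=1, Y2=1.

n0 stuck-at-1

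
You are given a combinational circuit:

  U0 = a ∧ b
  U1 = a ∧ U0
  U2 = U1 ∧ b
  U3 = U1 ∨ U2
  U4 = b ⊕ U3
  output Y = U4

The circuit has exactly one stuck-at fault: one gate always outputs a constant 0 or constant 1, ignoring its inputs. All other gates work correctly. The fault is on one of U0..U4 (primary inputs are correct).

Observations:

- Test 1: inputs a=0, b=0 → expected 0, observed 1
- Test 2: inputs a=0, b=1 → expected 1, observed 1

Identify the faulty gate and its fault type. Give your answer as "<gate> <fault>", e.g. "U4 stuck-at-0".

U4 stuck-at-1

Fault-free values for test 1 (a=0, b=0): U0=0, U1=0, U2=0, U3=0, U4=0, giving Y=0. Observed 1.
Test 1: faults giving observed 1 are {U1 stuck-at-1, U2 stuck-at-1, U3 stuck-at-1, U4 stuck-at-1}.
Test 2 (a=0, b=1): fault-free U0=0, U1=0, U2=0, U3=0, U4=1 → 1; observed 1. Eliminates U1 stuck-at-1, U2 stuck-at-1, U3 stuck-at-1.
Only U4 stuck-at-1 is consistent with every test.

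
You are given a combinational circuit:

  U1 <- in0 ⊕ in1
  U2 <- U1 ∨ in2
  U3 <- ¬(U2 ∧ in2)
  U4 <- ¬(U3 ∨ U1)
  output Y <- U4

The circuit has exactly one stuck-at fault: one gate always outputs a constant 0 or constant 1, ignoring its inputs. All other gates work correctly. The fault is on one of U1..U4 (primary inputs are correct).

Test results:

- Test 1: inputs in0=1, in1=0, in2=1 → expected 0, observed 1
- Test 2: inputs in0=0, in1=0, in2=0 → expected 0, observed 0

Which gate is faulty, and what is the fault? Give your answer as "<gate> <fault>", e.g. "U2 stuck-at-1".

Fault-free values for test 1 (in0=1, in1=0, in2=1): U1=1, U2=1, U3=0, U4=0, giving Y=0. Observed 1.
Test 1: faults giving observed 1 are {U1 stuck-at-0, U4 stuck-at-1}.
Test 2 (in0=0, in1=0, in2=0): fault-free U1=0, U2=0, U3=1, U4=0 → 0; observed 0. Eliminates U4 stuck-at-1.
Only U1 stuck-at-0 is consistent with every test.

U1 stuck-at-0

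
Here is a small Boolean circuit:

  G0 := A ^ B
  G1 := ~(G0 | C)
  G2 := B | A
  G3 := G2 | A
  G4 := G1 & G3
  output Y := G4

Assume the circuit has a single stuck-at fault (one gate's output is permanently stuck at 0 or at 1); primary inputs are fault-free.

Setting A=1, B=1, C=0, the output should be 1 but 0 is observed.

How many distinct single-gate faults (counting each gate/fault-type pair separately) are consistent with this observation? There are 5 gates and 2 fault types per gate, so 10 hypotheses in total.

Fault-free: G0=0, G1=1, G2=1, G3=1, G4=1 → 1. Observed 0.
  G0 stuck-at-0: output 1 ✗
  G0 stuck-at-1: output 0 ✓
  G1 stuck-at-0: output 0 ✓
  G1 stuck-at-1: output 1 ✗
  G2 stuck-at-0: output 1 ✗
  G2 stuck-at-1: output 1 ✗
  G3 stuck-at-0: output 0 ✓
  G3 stuck-at-1: output 1 ✗
  G4 stuck-at-0: output 0 ✓
  G4 stuck-at-1: output 1 ✗
Consistent faults: {G0 stuck-at-1, G1 stuck-at-0, G3 stuck-at-0, G4 stuck-at-0} — 4 in all.

4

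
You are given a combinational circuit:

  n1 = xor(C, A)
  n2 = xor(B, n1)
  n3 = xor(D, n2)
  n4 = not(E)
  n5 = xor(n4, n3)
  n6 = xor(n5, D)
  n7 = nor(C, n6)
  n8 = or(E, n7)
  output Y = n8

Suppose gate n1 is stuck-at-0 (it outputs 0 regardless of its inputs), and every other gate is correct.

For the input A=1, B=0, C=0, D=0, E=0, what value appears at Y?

Propagate with n1 forced: n1=0 [stuck-at-0], n2=0, n3=0, n4=1, n5=1, n6=1, n7=0, n8=0.
So Y = 0. (Without the fault it would be 1.)

0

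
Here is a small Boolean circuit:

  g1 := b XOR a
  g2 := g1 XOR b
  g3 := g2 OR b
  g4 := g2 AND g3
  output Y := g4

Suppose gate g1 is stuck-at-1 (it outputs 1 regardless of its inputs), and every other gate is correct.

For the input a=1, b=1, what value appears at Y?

Propagate with g1 forced: g1=1 [stuck-at-1], g2=0, g3=1, g4=0.
So Y = 0. (Without the fault it would be 1.)

0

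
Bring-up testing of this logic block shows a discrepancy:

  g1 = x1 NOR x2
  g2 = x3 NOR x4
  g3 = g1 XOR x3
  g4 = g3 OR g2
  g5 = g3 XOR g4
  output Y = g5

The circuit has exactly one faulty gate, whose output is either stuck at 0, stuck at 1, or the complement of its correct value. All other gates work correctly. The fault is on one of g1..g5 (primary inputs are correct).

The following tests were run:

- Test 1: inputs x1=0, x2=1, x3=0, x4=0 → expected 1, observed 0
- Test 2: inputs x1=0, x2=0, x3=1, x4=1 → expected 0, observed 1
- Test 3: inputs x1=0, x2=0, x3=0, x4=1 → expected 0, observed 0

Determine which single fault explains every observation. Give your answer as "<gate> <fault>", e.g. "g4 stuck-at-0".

Fault-free values for test 1 (x1=0, x2=1, x3=0, x4=0): g1=0, g2=1, g3=0, g4=1, g5=1, giving Y=1. Observed 0.
Test 1: faults giving observed 0 are {g1 stuck-at-1, g1 inverted output, g2 stuck-at-0, g2 inverted output, g3 stuck-at-1, g3 inverted output, g4 stuck-at-0, g4 inverted output, g5 stuck-at-0, g5 inverted output}.
Test 2 (x1=0, x2=0, x3=1, x4=1): fault-free g1=1, g2=0, g3=0, g4=0, g5=0 → 0; observed 1. Eliminates g1 stuck-at-1, g1 inverted output, g2 stuck-at-0, g3 stuck-at-1, g3 inverted output, g4 stuck-at-0, g5 stuck-at-0.
Test 3 (x1=0, x2=0, x3=0, x4=1): fault-free g1=1, g2=0, g3=1, g4=1, g5=0 → 0; observed 0. Eliminates g4 inverted output, g5 inverted output.
Only g2 inverted output is consistent with every test.

g2 inverted output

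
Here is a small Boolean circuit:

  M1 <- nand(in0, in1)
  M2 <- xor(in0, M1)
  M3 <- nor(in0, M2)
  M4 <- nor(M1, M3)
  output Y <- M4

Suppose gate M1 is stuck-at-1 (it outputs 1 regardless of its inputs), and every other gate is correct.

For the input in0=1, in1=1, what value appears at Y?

Propagate with M1 forced: M1=1 [stuck-at-1], M2=0, M3=0, M4=0.
So Y = 0. (Without the fault it would be 1.)

0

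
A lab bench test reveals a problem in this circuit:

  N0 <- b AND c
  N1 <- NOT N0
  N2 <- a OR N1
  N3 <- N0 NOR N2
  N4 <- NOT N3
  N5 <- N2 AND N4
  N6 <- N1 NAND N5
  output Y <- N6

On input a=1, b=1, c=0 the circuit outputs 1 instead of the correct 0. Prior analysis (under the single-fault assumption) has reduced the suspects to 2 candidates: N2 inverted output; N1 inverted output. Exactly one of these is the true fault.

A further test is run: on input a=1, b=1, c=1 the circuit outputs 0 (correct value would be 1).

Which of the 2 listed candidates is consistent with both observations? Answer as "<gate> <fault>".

N1 inverted output

Evaluate each candidate on input a=1, b=1, c=1:
  N2 inverted output: N0=1, N1=0, N2=0 [inverted output], N3=0, N4=1, N5=0, N6=1 → 1 — eliminated
  N1 inverted output: N0=1, N1=1 [inverted output], N2=1, N3=0, N4=1, N5=1, N6=0 → 0 — matches
Only N1 inverted output reproduces the observed 0.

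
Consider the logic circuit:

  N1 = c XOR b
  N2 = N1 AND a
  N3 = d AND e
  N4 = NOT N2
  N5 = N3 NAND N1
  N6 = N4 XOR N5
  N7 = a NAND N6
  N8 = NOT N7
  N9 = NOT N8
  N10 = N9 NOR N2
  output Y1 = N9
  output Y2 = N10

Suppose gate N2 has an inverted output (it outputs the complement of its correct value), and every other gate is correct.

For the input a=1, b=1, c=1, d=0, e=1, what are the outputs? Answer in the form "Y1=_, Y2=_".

Y1=0, Y2=0

Propagate with N2 forced: N1=0, N2=1 [inverted output], N3=0, N4=0, N5=1, N6=1, N7=0, N8=1, N9=0, N10=0.
So the outputs are Y1=0, Y2=0. (Without the fault they would be Y1=1, Y2=0.)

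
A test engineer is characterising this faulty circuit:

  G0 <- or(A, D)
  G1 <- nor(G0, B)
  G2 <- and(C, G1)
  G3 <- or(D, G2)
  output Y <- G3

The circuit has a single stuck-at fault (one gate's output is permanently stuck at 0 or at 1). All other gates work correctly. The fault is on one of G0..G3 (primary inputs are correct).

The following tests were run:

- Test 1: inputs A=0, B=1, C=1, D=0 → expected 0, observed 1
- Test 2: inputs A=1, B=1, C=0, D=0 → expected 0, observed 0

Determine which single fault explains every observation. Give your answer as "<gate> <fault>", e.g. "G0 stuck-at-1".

Fault-free values for test 1 (A=0, B=1, C=1, D=0): G0=0, G1=0, G2=0, G3=0, giving Y=0. Observed 1.
Test 1: faults giving observed 1 are {G1 stuck-at-1, G2 stuck-at-1, G3 stuck-at-1}.
Test 2 (A=1, B=1, C=0, D=0): fault-free G0=1, G1=0, G2=0, G3=0 → 0; observed 0. Eliminates G2 stuck-at-1, G3 stuck-at-1.
Only G1 stuck-at-1 is consistent with every test.

G1 stuck-at-1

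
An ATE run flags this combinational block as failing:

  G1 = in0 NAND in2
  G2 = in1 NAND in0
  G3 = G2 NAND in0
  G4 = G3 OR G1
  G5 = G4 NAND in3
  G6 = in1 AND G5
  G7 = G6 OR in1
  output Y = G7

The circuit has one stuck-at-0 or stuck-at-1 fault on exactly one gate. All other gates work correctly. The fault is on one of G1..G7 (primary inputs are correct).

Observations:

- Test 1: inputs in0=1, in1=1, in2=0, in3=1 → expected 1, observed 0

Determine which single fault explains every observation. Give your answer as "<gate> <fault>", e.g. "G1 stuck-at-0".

G7 stuck-at-0

Fault-free values for test 1 (in0=1, in1=1, in2=0, in3=1): G1=1, G2=0, G3=1, G4=1, G5=0, G6=0, G7=1, giving Y=1. Observed 0.
Test 1: faults giving observed 0 are {G7 stuck-at-0}.
Only G7 stuck-at-0 is consistent with every test.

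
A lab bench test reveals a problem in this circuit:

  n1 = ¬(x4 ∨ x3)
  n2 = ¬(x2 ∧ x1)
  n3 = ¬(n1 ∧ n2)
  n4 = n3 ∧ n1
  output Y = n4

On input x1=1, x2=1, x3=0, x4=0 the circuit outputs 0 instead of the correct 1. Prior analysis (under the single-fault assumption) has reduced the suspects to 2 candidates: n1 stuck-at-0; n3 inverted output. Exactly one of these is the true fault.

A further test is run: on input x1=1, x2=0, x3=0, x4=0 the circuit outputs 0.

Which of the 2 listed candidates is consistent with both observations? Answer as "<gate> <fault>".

Evaluate each candidate on input x1=1, x2=0, x3=0, x4=0:
  n1 stuck-at-0: n1=0 [stuck-at-0], n2=1, n3=1, n4=0 → 0 — matches
  n3 inverted output: n1=1, n2=1, n3=1 [inverted output], n4=1 → 1 — eliminated
Only n1 stuck-at-0 reproduces the observed 0.

n1 stuck-at-0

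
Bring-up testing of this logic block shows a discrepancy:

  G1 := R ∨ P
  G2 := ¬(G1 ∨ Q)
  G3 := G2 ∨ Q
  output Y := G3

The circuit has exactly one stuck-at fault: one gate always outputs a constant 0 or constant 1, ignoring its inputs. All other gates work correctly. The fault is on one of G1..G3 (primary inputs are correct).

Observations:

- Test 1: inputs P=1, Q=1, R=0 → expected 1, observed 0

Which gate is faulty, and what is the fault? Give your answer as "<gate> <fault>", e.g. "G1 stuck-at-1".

Fault-free values for test 1 (P=1, Q=1, R=0): G1=1, G2=0, G3=1, giving Y=1. Observed 0.
Test 1: faults giving observed 0 are {G3 stuck-at-0}.
Only G3 stuck-at-0 is consistent with every test.

G3 stuck-at-0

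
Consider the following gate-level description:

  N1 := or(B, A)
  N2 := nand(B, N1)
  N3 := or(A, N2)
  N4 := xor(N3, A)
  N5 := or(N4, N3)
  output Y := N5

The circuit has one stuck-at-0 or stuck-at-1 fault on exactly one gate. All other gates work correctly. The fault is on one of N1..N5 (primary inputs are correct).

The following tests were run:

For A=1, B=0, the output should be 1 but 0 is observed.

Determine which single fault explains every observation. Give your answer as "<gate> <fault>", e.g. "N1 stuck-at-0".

Fault-free values for test 1 (A=1, B=0): N1=1, N2=1, N3=1, N4=0, N5=1, giving Y=1. Observed 0.
Test 1: faults giving observed 0 are {N5 stuck-at-0}.
Only N5 stuck-at-0 is consistent with every test.

N5 stuck-at-0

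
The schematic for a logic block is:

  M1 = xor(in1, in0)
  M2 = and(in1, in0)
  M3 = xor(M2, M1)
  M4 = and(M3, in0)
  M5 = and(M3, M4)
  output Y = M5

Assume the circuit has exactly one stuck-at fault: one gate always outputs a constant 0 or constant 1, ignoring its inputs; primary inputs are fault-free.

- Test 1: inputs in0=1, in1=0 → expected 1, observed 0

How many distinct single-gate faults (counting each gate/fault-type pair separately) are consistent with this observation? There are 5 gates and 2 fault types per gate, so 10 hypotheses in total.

5

Fault-free: M1=1, M2=0, M3=1, M4=1, M5=1 → 1. Observed 0.
  M1 stuck-at-0: output 0 ✓
  M1 stuck-at-1: output 1 ✗
  M2 stuck-at-0: output 1 ✗
  M2 stuck-at-1: output 0 ✓
  M3 stuck-at-0: output 0 ✓
  M3 stuck-at-1: output 1 ✗
  M4 stuck-at-0: output 0 ✓
  M4 stuck-at-1: output 1 ✗
  M5 stuck-at-0: output 0 ✓
  M5 stuck-at-1: output 1 ✗
Consistent faults: {M1 stuck-at-0, M2 stuck-at-1, M3 stuck-at-0, M4 stuck-at-0, M5 stuck-at-0} — 5 in all.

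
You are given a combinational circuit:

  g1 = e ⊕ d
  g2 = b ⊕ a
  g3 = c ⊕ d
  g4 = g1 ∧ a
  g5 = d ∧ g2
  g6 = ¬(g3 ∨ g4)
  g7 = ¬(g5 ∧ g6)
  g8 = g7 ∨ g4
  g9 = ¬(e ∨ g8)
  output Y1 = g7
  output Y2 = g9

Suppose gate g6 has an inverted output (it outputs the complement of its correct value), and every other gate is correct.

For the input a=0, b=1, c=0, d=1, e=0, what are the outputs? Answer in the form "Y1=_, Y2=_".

Propagate with g6 forced: g1=1, g2=1, g3=1, g4=0, g5=1, g6=1 [inverted output], g7=0, g8=0, g9=1.
So the outputs are Y1=0, Y2=1. (Without the fault they would be Y1=1, Y2=0.)

Y1=0, Y2=1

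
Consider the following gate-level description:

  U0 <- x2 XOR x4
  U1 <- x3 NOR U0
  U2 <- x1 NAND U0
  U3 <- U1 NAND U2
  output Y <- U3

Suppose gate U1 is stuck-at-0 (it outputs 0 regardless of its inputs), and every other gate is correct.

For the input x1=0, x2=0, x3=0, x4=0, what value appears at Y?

Propagate with U1 forced: U0=0, U1=0 [stuck-at-0], U2=1, U3=1.
So Y = 1. (Without the fault it would be 0.)

1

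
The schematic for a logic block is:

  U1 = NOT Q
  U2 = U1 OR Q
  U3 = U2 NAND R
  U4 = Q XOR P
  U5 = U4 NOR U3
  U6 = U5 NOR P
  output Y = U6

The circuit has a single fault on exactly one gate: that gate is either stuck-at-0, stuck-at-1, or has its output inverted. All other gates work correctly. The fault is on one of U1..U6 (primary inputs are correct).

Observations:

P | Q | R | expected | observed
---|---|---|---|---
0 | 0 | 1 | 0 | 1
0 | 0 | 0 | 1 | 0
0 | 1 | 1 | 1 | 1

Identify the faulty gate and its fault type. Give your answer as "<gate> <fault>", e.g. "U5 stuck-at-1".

U3 inverted output

Fault-free values for test 1 (P=0, Q=0, R=1): U1=1, U2=1, U3=0, U4=0, U5=1, U6=0, giving Y=0. Observed 1.
Test 1: faults giving observed 1 are {U1 stuck-at-0, U1 inverted output, U2 stuck-at-0, U2 inverted output, U3 stuck-at-1, U3 inverted output, U4 stuck-at-1, U4 inverted output, U5 stuck-at-0, U5 inverted output, U6 stuck-at-1, U6 inverted output}.
Test 2 (P=0, Q=0, R=0): fault-free U1=1, U2=1, U3=1, U4=0, U5=0, U6=1 → 1; observed 0. Eliminates U1 stuck-at-0, U1 inverted output, U2 stuck-at-0, U2 inverted output, U3 stuck-at-1, U4 stuck-at-1, U4 inverted output, U5 stuck-at-0, U6 stuck-at-1.
Test 3 (P=0, Q=1, R=1): fault-free U1=0, U2=1, U3=0, U4=1, U5=0, U6=1 → 1; observed 1. Eliminates U5 inverted output, U6 inverted output.
Only U3 inverted output is consistent with every test.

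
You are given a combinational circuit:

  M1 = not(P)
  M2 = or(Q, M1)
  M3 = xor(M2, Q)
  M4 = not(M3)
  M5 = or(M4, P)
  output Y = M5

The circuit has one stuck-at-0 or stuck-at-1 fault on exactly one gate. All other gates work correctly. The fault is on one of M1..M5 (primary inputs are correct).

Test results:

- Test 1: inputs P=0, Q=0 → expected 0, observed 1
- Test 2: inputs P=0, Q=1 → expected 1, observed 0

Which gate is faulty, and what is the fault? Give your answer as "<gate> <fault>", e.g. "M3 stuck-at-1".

Fault-free values for test 1 (P=0, Q=0): M1=1, M2=1, M3=1, M4=0, M5=0, giving Y=0. Observed 1.
Test 1: faults giving observed 1 are {M1 stuck-at-0, M2 stuck-at-0, M3 stuck-at-0, M4 stuck-at-1, M5 stuck-at-1}.
Test 2 (P=0, Q=1): fault-free M1=1, M2=1, M3=0, M4=1, M5=1 → 1; observed 0. Eliminates M1 stuck-at-0, M3 stuck-at-0, M4 stuck-at-1, M5 stuck-at-1.
Only M2 stuck-at-0 is consistent with every test.

M2 stuck-at-0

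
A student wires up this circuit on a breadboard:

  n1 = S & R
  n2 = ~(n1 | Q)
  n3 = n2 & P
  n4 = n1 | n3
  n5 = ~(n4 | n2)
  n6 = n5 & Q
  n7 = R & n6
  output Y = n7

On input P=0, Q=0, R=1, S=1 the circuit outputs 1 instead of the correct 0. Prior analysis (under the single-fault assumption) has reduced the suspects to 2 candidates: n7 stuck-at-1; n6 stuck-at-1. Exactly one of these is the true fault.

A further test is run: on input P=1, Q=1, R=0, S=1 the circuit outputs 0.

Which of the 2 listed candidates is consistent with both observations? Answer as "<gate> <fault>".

n6 stuck-at-1

Evaluate each candidate on input P=1, Q=1, R=0, S=1:
  n7 stuck-at-1: n1=0, n2=0, n3=0, n4=0, n5=1, n6=1, n7=1 [stuck-at-1] → 1 — eliminated
  n6 stuck-at-1: n1=0, n2=0, n3=0, n4=0, n5=1, n6=1 [stuck-at-1], n7=0 → 0 — matches
Only n6 stuck-at-1 reproduces the observed 0.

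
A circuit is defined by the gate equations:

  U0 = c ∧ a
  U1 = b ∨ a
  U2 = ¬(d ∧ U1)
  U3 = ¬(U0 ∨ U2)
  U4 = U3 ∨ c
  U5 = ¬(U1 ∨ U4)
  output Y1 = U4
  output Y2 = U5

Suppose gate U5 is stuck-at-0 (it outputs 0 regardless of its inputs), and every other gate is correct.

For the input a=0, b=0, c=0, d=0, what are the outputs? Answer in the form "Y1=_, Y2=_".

Y1=0, Y2=0

Propagate with U5 forced: U0=0, U1=0, U2=1, U3=0, U4=0, U5=0 [stuck-at-0].
So the outputs are Y1=0, Y2=0. (Without the fault they would be Y1=0, Y2=1.)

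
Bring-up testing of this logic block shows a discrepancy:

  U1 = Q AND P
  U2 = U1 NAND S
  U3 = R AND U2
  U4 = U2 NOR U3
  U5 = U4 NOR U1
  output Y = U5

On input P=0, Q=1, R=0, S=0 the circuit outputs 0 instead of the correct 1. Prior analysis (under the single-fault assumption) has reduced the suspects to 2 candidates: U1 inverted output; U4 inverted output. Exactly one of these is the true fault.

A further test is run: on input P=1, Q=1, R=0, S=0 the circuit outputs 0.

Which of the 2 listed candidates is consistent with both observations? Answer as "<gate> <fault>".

U4 inverted output

Evaluate each candidate on input P=1, Q=1, R=0, S=0:
  U1 inverted output: U1=0 [inverted output], U2=1, U3=0, U4=0, U5=1 → 1 — eliminated
  U4 inverted output: U1=1, U2=1, U3=0, U4=1 [inverted output], U5=0 → 0 — matches
Only U4 inverted output reproduces the observed 0.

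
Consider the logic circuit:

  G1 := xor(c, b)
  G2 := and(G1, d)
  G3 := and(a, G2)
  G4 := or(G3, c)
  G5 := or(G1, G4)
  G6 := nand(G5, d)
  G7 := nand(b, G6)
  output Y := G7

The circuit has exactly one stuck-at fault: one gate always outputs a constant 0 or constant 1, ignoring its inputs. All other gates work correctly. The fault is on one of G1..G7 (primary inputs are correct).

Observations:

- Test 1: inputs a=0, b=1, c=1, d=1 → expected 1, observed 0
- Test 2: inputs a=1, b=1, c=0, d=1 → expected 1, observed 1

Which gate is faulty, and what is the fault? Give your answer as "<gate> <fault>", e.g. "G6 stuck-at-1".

Fault-free values for test 1 (a=0, b=1, c=1, d=1): G1=0, G2=0, G3=0, G4=1, G5=1, G6=0, G7=1, giving Y=1. Observed 0.
Test 1: faults giving observed 0 are {G4 stuck-at-0, G5 stuck-at-0, G6 stuck-at-1, G7 stuck-at-0}.
Test 2 (a=1, b=1, c=0, d=1): fault-free G1=1, G2=1, G3=1, G4=1, G5=1, G6=0, G7=1 → 1; observed 1. Eliminates G5 stuck-at-0, G6 stuck-at-1, G7 stuck-at-0.
Only G4 stuck-at-0 is consistent with every test.

G4 stuck-at-0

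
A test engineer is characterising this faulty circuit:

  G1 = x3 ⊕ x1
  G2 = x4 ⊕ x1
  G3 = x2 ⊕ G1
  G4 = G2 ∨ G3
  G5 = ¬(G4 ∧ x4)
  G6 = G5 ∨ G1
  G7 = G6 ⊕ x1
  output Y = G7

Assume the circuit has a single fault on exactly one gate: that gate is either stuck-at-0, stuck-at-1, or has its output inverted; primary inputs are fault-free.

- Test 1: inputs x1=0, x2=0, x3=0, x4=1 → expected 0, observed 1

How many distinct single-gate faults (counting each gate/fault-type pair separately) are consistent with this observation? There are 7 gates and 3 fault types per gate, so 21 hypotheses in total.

Fault-free: G1=0, G2=1, G3=0, G4=1, G5=0, G6=0, G7=0 → 0. Observed 1.
  G1: stuck-at-1, inverted output ✓; others ✗
  G2: stuck-at-0, inverted output ✓; others ✗
  G3: none of the 3 fault types match ✗
  G4: stuck-at-0, inverted output ✓; others ✗
  G5: stuck-at-1, inverted output ✓; others ✗
  G6: stuck-at-1, inverted output ✓; others ✗
  G7: stuck-at-1, inverted output ✓; others ✗
Consistent faults: {G1 stuck-at-1, G1 inverted output, G2 stuck-at-0, G2 inverted output, G4 stuck-at-0, G4 inverted output, G5 stuck-at-1, G5 inverted output, G6 stuck-at-1, G6 inverted output, G7 stuck-at-1, G7 inverted output} — 12 in all.

12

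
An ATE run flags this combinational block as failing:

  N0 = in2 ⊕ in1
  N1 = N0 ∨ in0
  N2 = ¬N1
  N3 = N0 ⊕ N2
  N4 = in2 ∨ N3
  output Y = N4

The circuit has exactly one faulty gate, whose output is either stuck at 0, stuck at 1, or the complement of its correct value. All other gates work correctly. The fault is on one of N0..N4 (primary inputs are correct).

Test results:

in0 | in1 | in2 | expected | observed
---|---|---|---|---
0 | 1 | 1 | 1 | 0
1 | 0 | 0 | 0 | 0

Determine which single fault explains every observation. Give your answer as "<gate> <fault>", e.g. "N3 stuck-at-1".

Fault-free values for test 1 (in0=0, in1=1, in2=1): N0=0, N1=0, N2=1, N3=1, N4=1, giving Y=1. Observed 0.
Test 1: faults giving observed 0 are {N4 stuck-at-0, N4 inverted output}.
Test 2 (in0=1, in1=0, in2=0): fault-free N0=0, N1=1, N2=0, N3=0, N4=0 → 0; observed 0. Eliminates N4 inverted output.
Only N4 stuck-at-0 is consistent with every test.

N4 stuck-at-0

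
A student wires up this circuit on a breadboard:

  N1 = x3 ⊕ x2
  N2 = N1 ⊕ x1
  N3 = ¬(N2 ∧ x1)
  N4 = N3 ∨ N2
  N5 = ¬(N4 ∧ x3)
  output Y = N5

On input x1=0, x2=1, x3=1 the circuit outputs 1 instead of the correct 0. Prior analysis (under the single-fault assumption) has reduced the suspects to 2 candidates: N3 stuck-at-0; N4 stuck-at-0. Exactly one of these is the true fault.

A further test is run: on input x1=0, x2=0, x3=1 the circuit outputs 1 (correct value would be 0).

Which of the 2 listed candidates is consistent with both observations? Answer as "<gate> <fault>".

Evaluate each candidate on input x1=0, x2=0, x3=1:
  N3 stuck-at-0: N1=1, N2=1, N3=0 [stuck-at-0], N4=1, N5=0 → 0 — eliminated
  N4 stuck-at-0: N1=1, N2=1, N3=1, N4=0 [stuck-at-0], N5=1 → 1 — matches
Only N4 stuck-at-0 reproduces the observed 1.

N4 stuck-at-0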